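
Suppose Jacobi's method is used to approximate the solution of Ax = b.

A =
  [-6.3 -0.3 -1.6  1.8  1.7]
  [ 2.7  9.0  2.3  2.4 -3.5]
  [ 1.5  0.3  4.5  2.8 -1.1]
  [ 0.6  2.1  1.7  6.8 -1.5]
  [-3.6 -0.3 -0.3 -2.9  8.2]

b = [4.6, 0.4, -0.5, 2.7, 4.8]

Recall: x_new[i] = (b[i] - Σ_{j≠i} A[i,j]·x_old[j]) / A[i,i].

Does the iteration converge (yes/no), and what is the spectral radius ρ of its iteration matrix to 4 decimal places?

Write A = D+L+U with D = diag(-6.3, 9, 4.5, 6.8, 8.2).
Jacobi: T = -D⁻¹(L+U), T[4,3] = -(-2.9)/(8.2) = +0.3537; T[4,4] = 0.
  T[0,:] = [+0.0000  -0.0476  -0.2540  +0.2857  +0.2698]
  T[1,:] = [-0.3000  +0.0000  -0.2556  -0.2667  +0.3889]
  T[2,:] = [-0.3333  -0.0667  +0.0000  -0.6222  +0.2444]
  T[3,:] = [-0.0882  -0.3088  -0.2500  +0.0000  +0.2206]
  T[4,:] = [+0.4390  +0.0366  +0.0366  +0.3537  +0.0000]
moduli |λ_i(T)| = 0.8243, 0.5353, 0.3271, 0.1262, 0.0882.
spectral radius ρ = 0.8243; 0.8243 < 1, so it converges for any x₀.

yes, ρ = 0.8243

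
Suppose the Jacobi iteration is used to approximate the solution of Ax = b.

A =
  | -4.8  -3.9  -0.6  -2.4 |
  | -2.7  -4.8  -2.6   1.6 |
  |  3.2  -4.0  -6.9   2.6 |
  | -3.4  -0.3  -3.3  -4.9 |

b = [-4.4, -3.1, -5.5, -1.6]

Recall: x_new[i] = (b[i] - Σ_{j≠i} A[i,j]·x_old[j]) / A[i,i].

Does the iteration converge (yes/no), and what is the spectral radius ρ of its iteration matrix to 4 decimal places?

no, ρ = 1.1800

Diagonal D = diag(-4.8, -4.8, -6.9, -4.9); L, U strict lower/upper.
T_J = -D⁻¹(L+U): T[1,2] = -(-2.6)/(-4.8) = -0.5417; T[1,1] = 0.
  T[0,:] = [+0.0000 -0.8125 -0.1250 -0.5000]
  T[1,:] = [-0.5625 +0.0000 -0.5417 +0.3333]
  T[2,:] = [+0.4638 -0.5797 +0.0000 +0.3768]
  T[3,:] = [-0.6939 -0.0612 -0.6735 +0.0000]
|λ(T)| sorted: 1.1800, 0.7056, 0.7056, 0.1006.
ρ(T) = max|λ| = 1.1800; 1.1800 > 1 ⇒ diverges.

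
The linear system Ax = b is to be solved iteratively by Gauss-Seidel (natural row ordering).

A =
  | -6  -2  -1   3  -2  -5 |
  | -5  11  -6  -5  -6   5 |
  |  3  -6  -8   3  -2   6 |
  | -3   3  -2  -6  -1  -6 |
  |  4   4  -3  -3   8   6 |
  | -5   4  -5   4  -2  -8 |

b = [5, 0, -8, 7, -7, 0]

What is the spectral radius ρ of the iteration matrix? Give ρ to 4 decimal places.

1.4622

A = D + L + U where D = diag(-6, 11, -8, -6, 8, -8).
Gauss-Seidel: T = -(D+L)⁻¹U, row 0 first, T[0,5] = -(-5)/(-6) = -0.8333; later rows by forward substitution.
  T[0,:] = [+0.0000 -0.3333 -0.1667 +0.5000 -0.3333 -0.8333]
  T[1,:] = [+0.0000 -0.1515 +0.4697 +0.6818 +0.3939 -0.8333]
  T[2,:] = [+0.0000 -0.0114 -0.4148 +0.0511 -0.6705 +1.0625]
  T[3,:] = [+0.0000 +0.0947 +0.4564 +0.0739 +0.4205 -1.3542]
  T[4,:] = [+0.0000 +0.2737 -0.1359 -0.5440 -0.1241 -0.0260]
  T[5,:] = [+0.0000 +0.1186 +0.8604 +0.1694 +1.0656 -1.2305]
|roots of det(T-λI)|: 1.4622, 0.8880, 0.3065, 0.3065, 0.0437, 0.0000.
spectral radius ρ = 1.4622; 1.4622 > 1, so it fails to converge.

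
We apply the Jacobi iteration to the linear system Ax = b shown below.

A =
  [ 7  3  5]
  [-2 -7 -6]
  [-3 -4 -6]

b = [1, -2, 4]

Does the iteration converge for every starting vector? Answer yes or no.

no

Split A = D + L + U, D = diag(7, -7, -6).
Jacobi: T = -D⁻¹(L+U), T[0,1] = -(3)/(7) = -0.4286; T[0,0] = 0.
  T[0,:] = [+0.0000  -0.4286  -0.7143]
  T[1,:] = [-0.2857  +0.0000  -0.8571]
  T[2,:] = [-0.5000  -0.6667  +0.0000]
moduli |λ_i(T)| = 1.1526, 0.8102, 0.3424.
ρ = 1.1526; 1.1526 > 1, so it fails to converge.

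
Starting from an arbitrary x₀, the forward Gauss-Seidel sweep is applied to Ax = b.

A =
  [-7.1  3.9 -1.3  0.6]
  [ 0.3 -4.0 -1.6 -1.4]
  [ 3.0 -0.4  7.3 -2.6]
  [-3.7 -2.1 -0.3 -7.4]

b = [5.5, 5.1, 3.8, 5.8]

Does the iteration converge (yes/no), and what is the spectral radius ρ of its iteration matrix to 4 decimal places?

A = D + L + U where D = diag(-7.1, -4, 7.3, -7.4).
GS T = -(D+L)⁻¹U: row 0 first, T[0,1] = -(3.9)/(-7.1) = +0.5493; later rows by forward substitution.
  T[0,:] = [+0.0000  +0.5493  -0.1831  +0.0845]
  T[1,:] = [+0.0000  +0.0412  -0.4137  -0.3437]
  T[2,:] = [+0.0000  -0.2235  +0.0526  +0.3026]
  T[3,:] = [+0.0000  -0.2773  +0.2068  +0.0430]
eigenvalue magnitudes: 0.6263, 0.2499, 0.2499, 0.0000.
spectral radius ρ = 0.6263; 0.6263 < 1 ⇒ converges.

yes, ρ = 0.6263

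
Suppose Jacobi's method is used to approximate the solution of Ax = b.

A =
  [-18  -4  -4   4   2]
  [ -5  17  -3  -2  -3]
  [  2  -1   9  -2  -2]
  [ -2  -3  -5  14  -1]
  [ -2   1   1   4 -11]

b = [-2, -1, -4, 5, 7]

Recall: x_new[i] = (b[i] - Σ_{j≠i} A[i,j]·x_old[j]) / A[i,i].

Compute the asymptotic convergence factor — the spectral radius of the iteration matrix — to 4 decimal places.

0.5619

Diagonal D = diag(-18, 17, 9, 14, -11); L, U strict lower/upper.
Jacobi T = -D⁻¹(L+U): T[3,0] = -(-2)/(14) = +0.1429; T[3,3] = 0.
  T[0,:] = [+0.0000  -0.2222  -0.2222  +0.2222  +0.1111]
  T[1,:] = [+0.2941  +0.0000  +0.1765  +0.1176  +0.1765]
  T[2,:] = [-0.2222  +0.1111  +0.0000  +0.2222  +0.2222]
  T[3,:] = [+0.1429  +0.2143  +0.3571  +0.0000  +0.0714]
  T[4,:] = [-0.1818  +0.0909  +0.0909  +0.3636  +0.0000]
|roots of det(T-λI)|: 0.5619, 0.3434, 0.3434, 0.0726, 0.0726.
ρ(T) = max|λ| = 0.5619; 0.5619 < 1: convergent.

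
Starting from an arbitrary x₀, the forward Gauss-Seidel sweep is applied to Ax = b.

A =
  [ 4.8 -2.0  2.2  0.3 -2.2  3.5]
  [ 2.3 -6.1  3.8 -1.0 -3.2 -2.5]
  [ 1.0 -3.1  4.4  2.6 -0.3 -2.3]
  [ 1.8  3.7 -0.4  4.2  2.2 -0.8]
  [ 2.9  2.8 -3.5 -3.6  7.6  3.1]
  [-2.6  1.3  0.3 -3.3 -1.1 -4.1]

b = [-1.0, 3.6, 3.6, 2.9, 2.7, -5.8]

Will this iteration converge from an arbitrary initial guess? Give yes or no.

no

Let D = diag(4.8, -6.1, 4.4, 4.2, 7.6, -4.1); L, U the strict triangles.
Gauss-Seidel: T = -(D+L)⁻¹U, row 0 first, T[0,1] = -(-2)/(4.8) = +0.4167; later rows by forward substitution.
  T[0,:] = [+0.0000 +0.4167 -0.4583 -0.0625 +0.4583 -0.7292]
  T[1,:] = [+0.0000 +0.1571 +0.4501 -0.1875 -0.3518 -0.6848]
  T[2,:] = [+0.0000 +0.0160 +0.4213 -0.7088 -0.2838 +0.2060]
  T[3,:] = [+0.0000 -0.3154 -0.1600 +0.1245 -0.4374 +1.1258]
  T[4,:] = [+0.0000 -0.3589 +0.1273 -0.1745 -0.3832 +0.7508]
  T[5,:] = [+0.0000 +0.1370 +0.5588 -0.1250 +0.0319 -0.8472]
moduli |λ_i(T)| = 1.1479, 0.4770, 0.4770, 0.3482, 0.2285, 0.0000.
ρ(T) = max|λ| = 1.1479; 1.1479 > 1, so it fails to converge.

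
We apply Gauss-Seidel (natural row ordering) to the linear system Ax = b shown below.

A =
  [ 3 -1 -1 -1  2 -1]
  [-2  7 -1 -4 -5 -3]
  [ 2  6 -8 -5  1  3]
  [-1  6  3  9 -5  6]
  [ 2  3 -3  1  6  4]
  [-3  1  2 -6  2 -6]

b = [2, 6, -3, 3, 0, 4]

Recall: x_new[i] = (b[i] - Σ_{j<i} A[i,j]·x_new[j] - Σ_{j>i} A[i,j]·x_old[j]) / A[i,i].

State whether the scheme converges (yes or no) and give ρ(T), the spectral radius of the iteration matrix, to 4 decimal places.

Diagonal D = diag(3, 7, -8, 9, 6, -6); L, U strict lower/upper.
Gauss-Seidel: T = -(D+L)⁻¹U, row 0 first, T[0,5] = -(-1)/(3) = +0.3333; later rows by forward substitution.
  T[0,:] = [+0.0000  +0.3333  +0.3333  +0.3333  -0.6667  +0.3333]
  T[1,:] = [+0.0000  +0.0952  +0.2381  +0.6667  +0.5238  +0.5238]
  T[2,:] = [+0.0000  +0.1548  +0.2619  -0.0417  +0.3512  +0.8512]
  T[3,:] = [+0.0000  -0.0780  -0.2090  -0.3935  +0.0152  -1.2626]
  T[4,:] = [+0.0000  -0.0683  -0.0644  -0.3997  +0.1334  -0.4037]
  T[5,:] = [+0.0000  -0.0439  +0.1479  +0.1908  +0.5669  +1.3324]
|λ(T)| sorted: 1.2340, 0.4761, 0.4761, 0.2741, 0.0719, 0.0000.
spectral radius ρ = 1.2340; 1.2340 > 1, so it fails to converge.

no, ρ = 1.2340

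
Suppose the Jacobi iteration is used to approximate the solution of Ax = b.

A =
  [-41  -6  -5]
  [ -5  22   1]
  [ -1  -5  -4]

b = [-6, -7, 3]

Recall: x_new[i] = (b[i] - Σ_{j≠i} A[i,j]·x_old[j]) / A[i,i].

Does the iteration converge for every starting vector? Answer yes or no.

Write A = D+L+U with D = diag(-41, 22, -4).
Jacobi T = -D⁻¹(L+U): T[0,1] = -(-6)/(-41) = -0.1463; T[0,0] = 0.
  T[0,:] = [+0.0000  -0.1463  -0.1220]
  T[1,:] = [+0.2273  +0.0000  -0.0455]
  T[2,:] = [-0.2500  -1.2500  +0.0000]
|λ(T)| sorted: 0.3764, 0.2960, 0.2960.
ρ = 0.3764; 0.3764 < 1: convergent.

yes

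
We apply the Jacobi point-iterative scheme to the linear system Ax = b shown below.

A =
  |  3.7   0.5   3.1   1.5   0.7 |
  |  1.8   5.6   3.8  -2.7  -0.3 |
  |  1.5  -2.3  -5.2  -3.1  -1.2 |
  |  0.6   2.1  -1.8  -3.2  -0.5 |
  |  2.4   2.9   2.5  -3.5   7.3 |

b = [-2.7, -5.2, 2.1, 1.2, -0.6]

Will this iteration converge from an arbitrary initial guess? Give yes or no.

A = D + L + U where D = diag(3.7, 5.6, -5.2, -3.2, 7.3).
Jacobi: T = -D⁻¹(L+U), T[3,0] = -(0.6)/(-3.2) = +0.1875; T[3,3] = 0.
  T[0,:] = [+0.0000  -0.1351  -0.8378  -0.4054  -0.1892]
  T[1,:] = [-0.3214  +0.0000  -0.6786  +0.4821  +0.0536]
  T[2,:] = [+0.2885  -0.4423  +0.0000  -0.5962  -0.2308]
  T[3,:] = [+0.1875  +0.6562  -0.5625  +0.0000  -0.1562]
  T[4,:] = [-0.3288  -0.3973  -0.3425  +0.4795  +0.0000]
moduli |λ_i(T)| = 1.1282, 0.6790, 0.4765, 0.4765, 0.0448.
ρ(T) = max|λ| = 1.1282; 1.1282 > 1: divergent.

no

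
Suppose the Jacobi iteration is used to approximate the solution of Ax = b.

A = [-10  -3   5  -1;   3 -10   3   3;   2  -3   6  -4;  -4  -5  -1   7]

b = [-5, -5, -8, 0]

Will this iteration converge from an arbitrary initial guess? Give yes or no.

Write A = D+L+U with D = diag(-10, -10, 6, 7).
Jacobi: T = -D⁻¹(L+U), T[1,0] = -(3)/(-10) = +0.3000; T[1,1] = 0.
  T[0,:] = [+0.0000 -0.3000 +0.5000 -0.1000]
  T[1,:] = [+0.3000 +0.0000 +0.3000 +0.3000]
  T[2,:] = [-0.3333 +0.5000 +0.0000 +0.6667]
  T[3,:] = [+0.5714 +0.7143 +0.1429 +0.0000]
eigenvalue magnitudes: 0.8800, 0.6636, 0.6636, 0.3668.
ρ = 0.8800; 0.8800 < 1 ⇒ converges.

yes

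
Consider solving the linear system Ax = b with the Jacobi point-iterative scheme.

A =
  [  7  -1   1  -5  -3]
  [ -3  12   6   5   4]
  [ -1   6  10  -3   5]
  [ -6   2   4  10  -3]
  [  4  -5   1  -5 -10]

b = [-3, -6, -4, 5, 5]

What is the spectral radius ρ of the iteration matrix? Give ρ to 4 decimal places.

1.1455

Write A = D+L+U with D = diag(7, 12, 10, 10, -10).
T_J = -D⁻¹(L+U): T[1,0] = -(-3)/(12) = +0.2500; T[1,1] = 0.
  T[0,:] = [+0.0000, +0.1429, -0.1429, +0.7143, +0.4286]
  T[1,:] = [+0.2500, +0.0000, -0.5000, -0.4167, -0.3333]
  T[2,:] = [+0.1000, -0.6000, +0.0000, +0.3000, -0.5000]
  T[3,:] = [+0.6000, -0.2000, -0.4000, +0.0000, +0.3000]
  T[4,:] = [+0.4000, -0.5000, +0.1000, -0.5000, +0.0000]
|roots of det(T-λI)|: 1.1455, 0.7414, 0.4635, 0.4635, 0.1055.
ρ(T) = max|λ| = 1.1455; 1.1455 > 1, so it fails to converge.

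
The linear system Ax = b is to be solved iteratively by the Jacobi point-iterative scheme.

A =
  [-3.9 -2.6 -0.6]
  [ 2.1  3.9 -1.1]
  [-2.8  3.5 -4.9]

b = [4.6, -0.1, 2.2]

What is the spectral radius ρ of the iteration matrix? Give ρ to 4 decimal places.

Write A = D+L+U with D = diag(-3.9, 3.9, -4.9).
Jacobi T = -D⁻¹(L+U): T[2,0] = -(-2.8)/(-4.9) = -0.5714; T[2,2] = 0.
  T[0,:] = [+0.0000 -0.6667 -0.1538]
  T[1,:] = [-0.5385 +0.0000 +0.2821]
  T[2,:] = [-0.5714 +0.7143 +0.0000]
|eigenvalues of T|: 0.9117, 0.6140, 0.2977.
ρ = 0.9117; 0.9117 < 1, so it converges for any x₀.

0.9117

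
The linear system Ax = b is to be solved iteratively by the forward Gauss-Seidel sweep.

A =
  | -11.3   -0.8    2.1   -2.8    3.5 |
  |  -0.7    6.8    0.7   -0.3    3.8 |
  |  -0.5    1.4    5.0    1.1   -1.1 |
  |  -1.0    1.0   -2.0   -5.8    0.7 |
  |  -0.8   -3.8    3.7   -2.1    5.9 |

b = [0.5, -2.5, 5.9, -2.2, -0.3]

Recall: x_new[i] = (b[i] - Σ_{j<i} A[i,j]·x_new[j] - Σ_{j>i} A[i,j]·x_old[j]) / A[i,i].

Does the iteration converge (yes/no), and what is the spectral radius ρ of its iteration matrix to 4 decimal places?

yes, ρ = 0.5328

Diagonal D = diag(-11.3, 6.8, 5, -5.8, 5.9); L, U strict lower/upper.
T_GS = -(D+L)⁻¹U: row 0 first, T[0,3] = -(-2.8)/(-11.3) = -0.2478; later rows by forward substitution.
  T[0,:] = [+0.0000 -0.0708 +0.1858 -0.2478 +0.3097]
  T[1,:] = [+0.0000 -0.0073 -0.0838 +0.0186 -0.5269]
  T[2,:] = [+0.0000 -0.0050 +0.0421 -0.2500 +0.3985]
  T[3,:] = [+0.0000 +0.0127 -0.0610 +0.1321 -0.1610]
  T[4,:] = [+0.0000 -0.0066 -0.0769 +0.1822 -0.6046]
|λ(T)| sorted: 0.5328, 0.1330, 0.0460, 0.0081, 0.0000.
ρ(T) = max|λ| = 0.5328; 0.5328 < 1, so it converges for any x₀.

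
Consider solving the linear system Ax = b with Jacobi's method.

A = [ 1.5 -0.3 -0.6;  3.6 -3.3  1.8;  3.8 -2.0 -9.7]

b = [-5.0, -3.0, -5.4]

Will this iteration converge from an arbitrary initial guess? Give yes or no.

yes

A = D + L + U where D = diag(1.5, -3.3, -9.7).
T_J = -D⁻¹(L+U): T[1,2] = -(1.8)/(-3.3) = +0.5455; T[1,1] = 0.
  T[0,:] = [+0.0000  +0.2000  +0.4000]
  T[1,:] = [+1.0909  +0.0000  +0.5455]
  T[2,:] = [+0.3918  -0.2062  +0.0000]
eigenvalue magnitudes: 0.5857, 0.3644, 0.2213.
ρ = 0.5857; 0.5857 < 1: convergent.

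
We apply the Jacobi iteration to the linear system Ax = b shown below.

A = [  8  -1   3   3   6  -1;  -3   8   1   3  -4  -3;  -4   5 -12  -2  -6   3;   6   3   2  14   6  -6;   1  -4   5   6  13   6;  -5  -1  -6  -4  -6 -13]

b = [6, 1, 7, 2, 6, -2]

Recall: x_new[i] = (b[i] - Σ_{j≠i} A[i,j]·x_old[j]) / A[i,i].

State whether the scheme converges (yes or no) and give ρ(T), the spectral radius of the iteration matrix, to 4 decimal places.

no, ρ = 1.2159

Split A = D + L + U, D = diag(8, 8, -12, 14, 13, -13).
T_J = -D⁻¹(L+U): T[3,4] = -(6)/(14) = -0.4286; T[3,3] = 0.
  T[0,:] = [+0.0000, +0.1250, -0.3750, -0.3750, -0.7500, +0.1250]
  T[1,:] = [+0.3750, +0.0000, -0.1250, -0.3750, +0.5000, +0.3750]
  T[2,:] = [-0.3333, +0.4167, +0.0000, -0.1667, -0.5000, +0.2500]
  T[3,:] = [-0.4286, -0.2143, -0.1429, +0.0000, -0.4286, +0.4286]
  T[4,:] = [-0.0769, +0.3077, -0.3846, -0.4615, +0.0000, -0.4615]
  T[5,:] = [-0.3846, -0.0769, -0.4615, -0.3077, -0.4615, +0.0000]
|λ(T)| sorted: 1.2159, 0.6210, 0.6210, 0.4482, 0.4482, 0.0050.
spectral radius ρ = 1.2159; 1.2159 > 1, so it fails to converge.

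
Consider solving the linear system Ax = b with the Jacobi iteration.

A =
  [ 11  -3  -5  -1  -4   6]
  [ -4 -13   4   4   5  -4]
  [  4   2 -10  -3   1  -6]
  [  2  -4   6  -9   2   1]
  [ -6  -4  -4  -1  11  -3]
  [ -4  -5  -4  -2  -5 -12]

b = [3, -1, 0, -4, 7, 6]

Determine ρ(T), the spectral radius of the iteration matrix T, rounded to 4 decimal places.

Split A = D + L + U, D = diag(11, -13, -10, -9, 11, -12).
T_J = -D⁻¹(L+U): T[0,2] = -(-5)/(11) = +0.4545; T[0,0] = 0.
  T[0,:] = [+0.0000 +0.2727 +0.4545 +0.0909 +0.3636 -0.5455]
  T[1,:] = [-0.3077 +0.0000 +0.3077 +0.3077 +0.3846 -0.3077]
  T[2,:] = [+0.4000 +0.2000 +0.0000 -0.3000 +0.1000 -0.6000]
  T[3,:] = [+0.2222 -0.4444 +0.6667 +0.0000 +0.2222 +0.1111]
  T[4,:] = [+0.5455 +0.3636 +0.3636 +0.0909 +0.0000 +0.2727]
  T[5,:] = [-0.3333 -0.4167 -0.3333 -0.1667 -0.4167 +0.0000]
eigenvalue magnitudes: 1.2481, 0.6307, 0.6307, 0.5036, 0.3539, 0.1129.
ρ(T) = max|λ| = 1.2481; 1.2481 > 1: divergent.

1.2481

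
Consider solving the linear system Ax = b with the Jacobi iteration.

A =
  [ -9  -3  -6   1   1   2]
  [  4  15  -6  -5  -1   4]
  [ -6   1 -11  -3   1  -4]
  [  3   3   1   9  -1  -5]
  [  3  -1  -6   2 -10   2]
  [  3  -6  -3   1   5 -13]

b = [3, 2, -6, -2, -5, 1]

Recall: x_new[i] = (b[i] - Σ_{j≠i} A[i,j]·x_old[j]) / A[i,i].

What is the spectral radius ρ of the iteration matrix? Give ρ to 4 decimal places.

Write A = D+L+U with D = diag(-9, 15, -11, 9, -10, -13).
Jacobi: T = -D⁻¹(L+U), T[0,5] = -(2)/(-9) = +0.2222; T[0,0] = 0.
  T[0,:] = [+0.0000  -0.3333  -0.6667  +0.1111  +0.1111  +0.2222]
  T[1,:] = [-0.2667  +0.0000  +0.4000  +0.3333  +0.0667  -0.2667]
  T[2,:] = [-0.5455  +0.0909  +0.0000  -0.2727  +0.0909  -0.3636]
  T[3,:] = [-0.3333  -0.3333  -0.1111  +0.0000  +0.1111  +0.5556]
  T[4,:] = [+0.3000  -0.1000  -0.6000  +0.2000  +0.0000  +0.2000]
  T[5,:] = [+0.2308  -0.4615  -0.2308  +0.0769  +0.3846  +0.0000]
|eigenvalues of T|: 1.1496, 0.5811, 0.5811, 0.4466, 0.4466, 0.0843.
ρ = 1.1496; 1.1496 > 1, so it fails to converge.

1.1496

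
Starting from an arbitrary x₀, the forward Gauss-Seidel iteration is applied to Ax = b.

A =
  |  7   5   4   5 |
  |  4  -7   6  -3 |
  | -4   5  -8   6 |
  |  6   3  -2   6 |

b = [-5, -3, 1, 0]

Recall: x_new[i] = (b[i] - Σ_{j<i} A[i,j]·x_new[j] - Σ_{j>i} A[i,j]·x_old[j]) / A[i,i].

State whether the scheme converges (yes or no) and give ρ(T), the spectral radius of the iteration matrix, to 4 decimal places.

no, ρ = 1.4326

Write A = D+L+U with D = diag(7, -7, -8, 6).
Gauss-Seidel: T = -(D+L)⁻¹U, row 0 first, T[0,2] = -(4)/(7) = -0.5714; later rows by forward substitution.
  T[0,:] = [+0.0000, -0.7143, -0.5714, -0.7143]
  T[1,:] = [+0.0000, -0.4082, +0.5306, -0.8367]
  T[2,:] = [+0.0000, +0.1020, +0.6173, +0.5842]
  T[3,:] = [+0.0000, +0.9524, +0.5119, +1.3274]
|λ(T)| sorted: 1.4326, 0.5661, 0.5661, 0.0000.
ρ = 1.4326; 1.4326 > 1: divergent.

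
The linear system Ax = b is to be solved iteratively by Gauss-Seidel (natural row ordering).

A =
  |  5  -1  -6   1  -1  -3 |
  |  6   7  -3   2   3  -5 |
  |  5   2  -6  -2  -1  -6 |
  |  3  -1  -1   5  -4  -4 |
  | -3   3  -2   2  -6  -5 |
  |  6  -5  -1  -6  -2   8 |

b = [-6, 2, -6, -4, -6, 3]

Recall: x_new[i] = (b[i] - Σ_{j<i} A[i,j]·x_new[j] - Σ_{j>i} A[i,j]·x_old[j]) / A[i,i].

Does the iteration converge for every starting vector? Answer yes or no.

no

A = D + L + U where D = diag(5, 7, -6, 5, -6, 8).
Gauss-Seidel: T = -(D+L)⁻¹U, row 0 first, T[0,2] = -(-6)/(5) = +1.2000; later rows by forward substitution.
  T[0,:] = [+0.0000  +0.2000  +1.2000  -0.2000  +0.2000  +0.6000]
  T[1,:] = [+0.0000  -0.1714  -0.6000  -0.1143  -0.6000  +0.2000]
  T[2,:] = [+0.0000  +0.1095  +0.8000  -0.5381  -0.2000  -0.4333]
  T[3,:] = [+0.0000  -0.1324  -0.6800  -0.0105  +0.5200  +0.3933]
  T[4,:] = [+0.0000  -0.2663  -1.3933  +0.2187  -0.1600  -0.7578]
  T[5,:] = [+0.0000  -0.4093  -2.0333  +0.0581  -0.2000  -0.2736]
eigenvalue magnitudes: 1.6726, 1.0228, 0.7211, 0.2950, 0.0393, 0.0000.
ρ(T) = max|λ| = 1.6726; 1.6726 > 1 ⇒ diverges.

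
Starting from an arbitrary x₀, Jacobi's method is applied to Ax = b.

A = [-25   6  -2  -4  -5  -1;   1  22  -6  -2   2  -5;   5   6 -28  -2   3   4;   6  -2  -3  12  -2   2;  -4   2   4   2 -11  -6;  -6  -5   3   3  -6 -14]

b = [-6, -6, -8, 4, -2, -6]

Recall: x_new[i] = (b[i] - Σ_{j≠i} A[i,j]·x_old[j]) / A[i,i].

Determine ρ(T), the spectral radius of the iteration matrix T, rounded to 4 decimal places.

0.6854

Let D = diag(-25, 22, -28, 12, -11, -14); L, U the strict triangles.
T_J = -D⁻¹(L+U): T[3,2] = -(-3)/(12) = +0.2500; T[3,3] = 0.
  T[0,:] = [+0.0000 +0.2400 -0.0800 -0.1600 -0.2000 -0.0400]
  T[1,:] = [-0.0455 +0.0000 +0.2727 +0.0909 -0.0909 +0.2273]
  T[2,:] = [+0.1786 +0.2143 +0.0000 -0.0714 +0.1071 +0.1429]
  T[3,:] = [-0.5000 +0.1667 +0.2500 +0.0000 +0.1667 -0.1667]
  T[4,:] = [-0.3636 +0.1818 +0.3636 +0.1818 +0.0000 -0.5455]
  T[5,:] = [-0.4286 -0.3571 +0.2143 +0.2143 -0.4286 +0.0000]
moduli |λ_i(T)| = 0.6854, 0.4124, 0.4102, 0.4102, 0.3120, 0.0462.
ρ = 0.6854; 0.6854 < 1 ⇒ converges.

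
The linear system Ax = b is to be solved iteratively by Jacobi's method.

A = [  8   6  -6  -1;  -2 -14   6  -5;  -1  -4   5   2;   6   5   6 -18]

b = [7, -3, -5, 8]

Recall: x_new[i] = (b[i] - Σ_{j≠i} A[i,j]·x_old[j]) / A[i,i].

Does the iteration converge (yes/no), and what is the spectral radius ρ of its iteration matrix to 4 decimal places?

Let D = diag(8, -14, 5, -18); L, U the strict triangles.
Jacobi: T = -D⁻¹(L+U), T[2,3] = -(2)/(5) = -0.4000; T[2,2] = 0.
  T[0,:] = [+0.0000, -0.7500, +0.7500, +0.1250]
  T[1,:] = [-0.1429, +0.0000, +0.4286, -0.3571]
  T[2,:] = [+0.2000, +0.8000, +0.0000, -0.4000]
  T[3,:] = [+0.3333, +0.2778, +0.3333, +0.0000]
eigenvalue magnitudes: 0.8774, 0.5643, 0.5643, 0.0511.
ρ(T) = max|λ| = 0.8774; 0.8774 < 1, so it converges for any x₀.

yes, ρ = 0.8774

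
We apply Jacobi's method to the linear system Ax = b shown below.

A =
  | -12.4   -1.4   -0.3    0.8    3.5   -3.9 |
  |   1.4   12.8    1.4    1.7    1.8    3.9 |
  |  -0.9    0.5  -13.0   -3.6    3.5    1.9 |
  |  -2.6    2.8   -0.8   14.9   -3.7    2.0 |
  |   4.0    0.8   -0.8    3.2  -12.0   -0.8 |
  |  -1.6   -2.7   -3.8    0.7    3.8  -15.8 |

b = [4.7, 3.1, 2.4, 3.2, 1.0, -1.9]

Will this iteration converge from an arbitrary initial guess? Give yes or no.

A = D + L + U where D = diag(-12.4, 12.8, -13, 14.9, -12, -15.8).
Jacobi T = -D⁻¹(L+U): T[1,5] = -(3.9)/(12.8) = -0.3047; T[1,1] = 0.
  T[0,:] = [+0.0000, -0.1129, -0.0242, +0.0645, +0.2823, -0.3145]
  T[1,:] = [-0.1094, +0.0000, -0.1094, -0.1328, -0.1406, -0.3047]
  T[2,:] = [-0.0692, +0.0385, +0.0000, -0.2769, +0.2692, +0.1462]
  T[3,:] = [+0.1745, -0.1879, +0.0537, +0.0000, +0.2483, -0.1342]
  T[4,:] = [+0.3333, +0.0667, -0.0667, +0.2667, +0.0000, -0.0667]
  T[5,:] = [-0.1013, -0.1709, -0.2405, +0.0443, +0.2405, +0.0000]
moduli |λ_i(T)| = 0.5469, 0.3819, 0.3819, 0.3085, 0.3085, 0.1452.
spectral radius ρ = 0.5469; 0.5469 < 1: convergent.

yes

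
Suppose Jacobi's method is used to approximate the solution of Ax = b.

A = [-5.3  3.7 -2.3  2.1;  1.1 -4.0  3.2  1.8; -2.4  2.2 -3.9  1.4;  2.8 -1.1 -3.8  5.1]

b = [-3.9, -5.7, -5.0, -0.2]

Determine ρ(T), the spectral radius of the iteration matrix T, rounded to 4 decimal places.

Write A = D+L+U with D = diag(-5.3, -4, -3.9, 5.1).
Jacobi: T = -D⁻¹(L+U), T[0,3] = -(2.1)/(-5.3) = +0.3962; T[0,0] = 0.
  T[0,:] = [+0.0000 +0.6981 -0.4340 +0.3962]
  T[1,:] = [+0.2750 +0.0000 +0.8000 +0.4500]
  T[2,:] = [-0.6154 +0.5641 +0.0000 +0.3590]
  T[3,:] = [-0.5490 +0.2157 +0.7451 +0.0000]
eigenvalue magnitudes: 1.1297, 0.7690, 0.7690, 0.2668.
ρ(T) = max|λ| = 1.1297; 1.1297 > 1 ⇒ diverges.

1.1297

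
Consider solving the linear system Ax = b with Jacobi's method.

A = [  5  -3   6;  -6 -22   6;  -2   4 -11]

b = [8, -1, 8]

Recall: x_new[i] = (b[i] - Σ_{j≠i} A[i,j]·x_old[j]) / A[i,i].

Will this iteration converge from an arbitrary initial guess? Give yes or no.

yes

Split A = D + L + U, D = diag(5, -22, -11).
Jacobi: T = -D⁻¹(L+U), T[1,0] = -(-6)/(-22) = -0.2727; T[1,1] = 0.
  T[0,:] = [+0.0000 +0.6000 -1.2000]
  T[1,:] = [-0.2727 +0.0000 +0.2727]
  T[2,:] = [-0.1818 +0.3636 +0.0000]
|roots of det(T-λI)|: 0.5596, 0.3994, 0.3994.
ρ(T) = max|λ| = 0.5596; 0.5596 < 1: convergent.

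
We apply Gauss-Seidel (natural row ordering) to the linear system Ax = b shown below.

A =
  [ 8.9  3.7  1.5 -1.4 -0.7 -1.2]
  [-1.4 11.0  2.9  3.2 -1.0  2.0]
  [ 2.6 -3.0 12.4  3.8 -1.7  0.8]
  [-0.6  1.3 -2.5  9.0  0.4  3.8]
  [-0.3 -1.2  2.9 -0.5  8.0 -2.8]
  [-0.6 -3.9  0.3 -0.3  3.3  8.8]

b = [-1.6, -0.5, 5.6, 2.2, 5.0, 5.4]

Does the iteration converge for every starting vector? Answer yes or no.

yes

A = D + L + U where D = diag(8.9, 11, 12.4, 9, 8, 8.8).
GS T = -(D+L)⁻¹U: row 0 first, T[0,5] = -(-1.2)/(8.9) = +0.1348; later rows by forward substitution.
  T[0,:] = [+0.0000, -0.4157, -0.1685, +0.1573, +0.0787, +0.1348]
  T[1,:] = [+0.0000, -0.0529, -0.2851, -0.2709, +0.1009, -0.1647]
  T[2,:] = [+0.0000, +0.0744, -0.0336, -0.4050, +0.1450, -0.1326]
  T[3,:] = [+0.0000, +0.0006, +0.0206, -0.0629, -0.0135, -0.4263]
  T[4,:] = [+0.0000, -0.0504, -0.0356, +0.1081, -0.0353, +0.3518]
  T[5,:] = [+0.0000, -0.0354, -0.1226, -0.1382, +0.0579, -0.2057]
|eigenvalues of T|: 0.5301, 0.2550, 0.2550, 0.0343, 0.0301, 0.0000.
ρ(T) = max|λ| = 0.5301; 0.5301 < 1, so it converges for any x₀.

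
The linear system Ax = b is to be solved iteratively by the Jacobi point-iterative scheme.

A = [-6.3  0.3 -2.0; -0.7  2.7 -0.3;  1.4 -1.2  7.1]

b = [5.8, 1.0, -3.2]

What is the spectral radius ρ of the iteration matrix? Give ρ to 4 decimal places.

0.3667

Split A = D + L + U, D = diag(-6.3, 2.7, 7.1).
Jacobi: T = -D⁻¹(L+U), T[0,1] = -(0.3)/(-6.3) = +0.0476; T[0,0] = 0.
  T[0,:] = [+0.0000 +0.0476 -0.3175]
  T[1,:] = [+0.2593 +0.0000 +0.1111]
  T[2,:] = [-0.1972 +0.1690 +0.0000]
|roots of det(T-λI)|: 0.3667, 0.2019, 0.2019.
ρ(T) = max|λ| = 0.3667; 0.3667 < 1 ⇒ converges.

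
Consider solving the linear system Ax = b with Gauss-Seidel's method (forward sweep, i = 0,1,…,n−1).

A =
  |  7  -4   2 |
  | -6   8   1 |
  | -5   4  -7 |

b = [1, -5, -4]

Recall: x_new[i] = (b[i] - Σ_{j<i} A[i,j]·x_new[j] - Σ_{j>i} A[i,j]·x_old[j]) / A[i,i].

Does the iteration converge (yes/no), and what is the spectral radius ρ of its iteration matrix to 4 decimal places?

yes, ρ = 0.5343

A = D + L + U where D = diag(7, 8, -7).
T_GS = -(D+L)⁻¹U: row 0 first, T[0,2] = -(2)/(7) = -0.2857; later rows by forward substitution.
  T[0,:] = [+0.0000 +0.5714 -0.2857]
  T[1,:] = [+0.0000 +0.4286 -0.3393]
  T[2,:] = [+0.0000 -0.1633 +0.0102]
moduli |λ_i(T)| = 0.5343, 0.0955, 0.0000.
ρ(T) = max|λ| = 0.5343; 0.5343 < 1, so it converges for any x₀.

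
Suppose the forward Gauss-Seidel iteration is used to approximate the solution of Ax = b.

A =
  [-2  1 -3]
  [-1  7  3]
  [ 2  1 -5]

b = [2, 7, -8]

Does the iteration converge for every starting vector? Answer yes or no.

yes

A = D + L + U where D = diag(-2, 7, -5).
T_GS = -(D+L)⁻¹U: row 0 first, T[0,1] = -(1)/(-2) = +0.5000; later rows by forward substitution.
  T[0,:] = [+0.0000 +0.5000 -1.5000]
  T[1,:] = [+0.0000 +0.0714 -0.6429]
  T[2,:] = [+0.0000 +0.2143 -0.7286]
|λ(T)| sorted: 0.4777, 0.1794, 0.0000.
ρ = 0.4777; 0.4777 < 1: convergent.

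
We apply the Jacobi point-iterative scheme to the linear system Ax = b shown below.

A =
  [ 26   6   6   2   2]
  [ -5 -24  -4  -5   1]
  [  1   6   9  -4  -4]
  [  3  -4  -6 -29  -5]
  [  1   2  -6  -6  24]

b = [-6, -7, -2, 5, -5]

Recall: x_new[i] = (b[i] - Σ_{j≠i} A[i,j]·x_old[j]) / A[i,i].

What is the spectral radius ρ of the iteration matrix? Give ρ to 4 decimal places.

0.5725

Diagonal D = diag(26, -24, 9, -29, 24); L, U strict lower/upper.
Jacobi T = -D⁻¹(L+U): T[3,4] = -(-5)/(-29) = -0.1724; T[3,3] = 0.
  T[0,:] = [+0.0000, -0.2308, -0.2308, -0.0769, -0.0769]
  T[1,:] = [-0.2083, +0.0000, -0.1667, -0.2083, +0.0417]
  T[2,:] = [-0.1111, -0.6667, +0.0000, +0.4444, +0.4444]
  T[3,:] = [+0.1034, -0.1379, -0.2069, +0.0000, -0.1724]
  T[4,:] = [-0.0417, -0.0833, +0.2500, +0.2500, +0.0000]
|eigenvalues of T|: 0.5725, 0.4639, 0.4639, 0.1468, 0.0554.
ρ(T) = max|λ| = 0.5725; 0.5725 < 1: convergent.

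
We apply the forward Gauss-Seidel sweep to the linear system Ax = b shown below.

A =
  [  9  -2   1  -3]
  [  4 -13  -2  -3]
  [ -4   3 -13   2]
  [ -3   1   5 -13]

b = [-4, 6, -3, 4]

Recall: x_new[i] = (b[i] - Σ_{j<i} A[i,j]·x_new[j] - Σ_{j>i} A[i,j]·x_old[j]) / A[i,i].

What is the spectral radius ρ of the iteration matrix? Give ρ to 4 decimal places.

0.1670

Let D = diag(9, -13, -13, -13); L, U the strict triangles.
GS T = -(D+L)⁻¹U: row 0 first, T[0,1] = -(-2)/(9) = +0.2222; later rows by forward substitution.
  T[0,:] = [+0.0000, +0.2222, -0.1111, +0.3333]
  T[1,:] = [+0.0000, +0.0684, -0.1880, -0.1282]
  T[2,:] = [+0.0000, -0.0526, -0.0092, +0.0217]
  T[3,:] = [+0.0000, -0.0663, +0.0076, -0.0784]
|eigenvalues of T|: 0.1670, 0.1305, 0.0557, 0.0000.
spectral radius ρ = 0.1670; 0.1670 < 1 ⇒ converges.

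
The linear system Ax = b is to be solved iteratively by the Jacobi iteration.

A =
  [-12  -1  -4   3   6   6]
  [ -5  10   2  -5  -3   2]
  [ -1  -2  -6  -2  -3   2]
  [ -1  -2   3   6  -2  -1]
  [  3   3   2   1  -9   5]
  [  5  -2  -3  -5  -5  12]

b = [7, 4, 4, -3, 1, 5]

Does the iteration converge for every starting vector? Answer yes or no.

no

Let D = diag(-12, 10, -6, 6, -9, 12); L, U the strict triangles.
Jacobi T = -D⁻¹(L+U): T[3,2] = -(3)/(6) = -0.5000; T[3,3] = 0.
  T[0,:] = [+0.0000, -0.0833, -0.3333, +0.2500, +0.5000, +0.5000]
  T[1,:] = [+0.5000, +0.0000, -0.2000, +0.5000, +0.3000, -0.2000]
  T[2,:] = [-0.1667, -0.3333, +0.0000, -0.3333, -0.5000, +0.3333]
  T[3,:] = [+0.1667, +0.3333, -0.5000, +0.0000, +0.3333, +0.1667]
  T[4,:] = [+0.3333, +0.3333, +0.2222, +0.1111, +0.0000, +0.5556]
  T[5,:] = [-0.4167, +0.1667, +0.2500, +0.4167, +0.4167, +0.0000]
moduli |λ_i(T)| = 1.1429, 0.7331, 0.5683, 0.5683, 0.3405, 0.3405.
spectral radius ρ = 1.1429; 1.1429 > 1 ⇒ diverges.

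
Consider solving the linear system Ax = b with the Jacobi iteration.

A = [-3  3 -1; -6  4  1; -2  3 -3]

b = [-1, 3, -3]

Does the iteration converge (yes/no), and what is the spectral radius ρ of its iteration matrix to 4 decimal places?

Let D = diag(-3, 4, -3); L, U the strict triangles.
T_J = -D⁻¹(L+U): T[2,1] = -(3)/(-3) = +1.0000; T[2,2] = 0.
  T[0,:] = [+0.0000  +1.0000  -0.3333]
  T[1,:] = [+1.5000  +0.0000  -0.2500]
  T[2,:] = [-0.6667  +1.0000  +0.0000]
|roots of det(T-λI)|: 1.3138, 1.0785, 0.2353.
ρ = 1.3138; 1.3138 > 1: divergent.

no, ρ = 1.3138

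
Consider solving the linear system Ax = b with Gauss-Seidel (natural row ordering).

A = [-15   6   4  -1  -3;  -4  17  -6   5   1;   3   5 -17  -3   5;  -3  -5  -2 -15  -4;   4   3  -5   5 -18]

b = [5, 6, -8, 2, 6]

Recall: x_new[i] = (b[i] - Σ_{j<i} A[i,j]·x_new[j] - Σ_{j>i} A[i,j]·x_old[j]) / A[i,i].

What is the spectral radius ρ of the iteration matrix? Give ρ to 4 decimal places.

Write A = D+L+U with D = diag(-15, 17, -17, -15, -18).
Gauss-Seidel: T = -(D+L)⁻¹U, row 0 first, T[0,3] = -(-1)/(-15) = -0.0667; later rows by forward substitution.
  T[0,:] = [+0.0000 +0.4000 +0.2667 -0.0667 -0.2000]
  T[1,:] = [+0.0000 +0.0941 +0.4157 -0.3098 -0.1059]
  T[2,:] = [+0.0000 +0.0983 +0.1693 -0.2794 +0.2277]
  T[3,:] = [+0.0000 -0.1245 -0.2145 +0.1538 -0.2217]
  T[4,:] = [+0.0000 +0.0427 +0.0219 +0.0539 -0.1869]
|eigenvalues of T|: 0.5827, 0.1899, 0.1899, 0.0703, 0.0000.
spectral radius ρ = 0.5827; 0.5827 < 1: convergent.

0.5827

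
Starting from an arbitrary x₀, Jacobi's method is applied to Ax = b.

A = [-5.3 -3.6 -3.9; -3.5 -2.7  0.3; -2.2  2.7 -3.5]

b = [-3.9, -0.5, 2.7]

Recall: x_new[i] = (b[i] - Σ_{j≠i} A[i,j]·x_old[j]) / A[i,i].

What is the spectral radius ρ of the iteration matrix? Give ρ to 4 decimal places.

1.4088

Diagonal D = diag(-5.3, -2.7, -3.5); L, U strict lower/upper.
T_J = -D⁻¹(L+U): T[2,0] = -(-2.2)/(-3.5) = -0.6286; T[2,2] = 0.
  T[0,:] = [+0.0000 -0.6792 -0.7358]
  T[1,:] = [-1.2963 +0.0000 +0.1111]
  T[2,:] = [-0.6286 +0.7714 +0.0000]
|roots of det(T-λI)|: 1.4088, 0.7456, 0.7456.
spectral radius ρ = 1.4088; 1.4088 > 1: divergent.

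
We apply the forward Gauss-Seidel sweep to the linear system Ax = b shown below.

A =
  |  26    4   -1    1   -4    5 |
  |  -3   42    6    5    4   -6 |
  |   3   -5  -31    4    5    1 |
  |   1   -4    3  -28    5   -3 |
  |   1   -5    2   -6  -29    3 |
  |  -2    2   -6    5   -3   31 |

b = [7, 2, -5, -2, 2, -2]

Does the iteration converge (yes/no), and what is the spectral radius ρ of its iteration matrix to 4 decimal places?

Diagonal D = diag(26, 42, -31, -28, -29, 31); L, U strict lower/upper.
GS T = -(D+L)⁻¹U: row 0 first, T[0,4] = -(-4)/(26) = +0.1538; later rows by forward substitution.
  T[0,:] = [+0.0000  -0.1538  +0.0385  -0.0385  +0.1538  -0.1923]
  T[1,:] = [+0.0000  -0.0110  -0.1401  -0.1218  -0.0842  +0.1291]
  T[2,:] = [+0.0000  -0.0131  +0.0263  +0.1450  +0.1898  -0.0072]
  T[3,:] = [+0.0000  -0.0053  +0.0242  +0.0316  +0.2164  -0.1332]
  T[4,:] = [+0.0000  -0.0032  +0.0223  +0.0231  -0.0119  +0.1016]
  T[5,:] = [+0.0000  -0.0112  +0.0149  +0.0306  +0.0160  +0.0092]
|eigenvalues of T|: 0.1741, 0.0686, 0.0686, 0.0643, 0.0643, 0.0000.
ρ = 0.1741; 0.1741 < 1: convergent.

yes, ρ = 0.1741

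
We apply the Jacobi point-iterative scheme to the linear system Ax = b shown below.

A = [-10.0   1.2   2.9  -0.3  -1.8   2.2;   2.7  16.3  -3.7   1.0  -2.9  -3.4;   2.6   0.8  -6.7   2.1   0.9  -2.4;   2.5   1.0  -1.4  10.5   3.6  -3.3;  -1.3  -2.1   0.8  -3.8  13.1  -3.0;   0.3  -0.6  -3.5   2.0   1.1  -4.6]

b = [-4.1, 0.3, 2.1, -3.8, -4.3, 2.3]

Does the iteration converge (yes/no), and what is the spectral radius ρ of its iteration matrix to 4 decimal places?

yes, ρ = 0.8642

Write A = D+L+U with D = diag(-10, 16.3, -6.7, 10.5, 13.1, -4.6).
T_J = -D⁻¹(L+U): T[0,3] = -(-0.3)/(-10) = -0.0300; T[0,0] = 0.
  T[0,:] = [+0.0000  +0.1200  +0.2900  -0.0300  -0.1800  +0.2200]
  T[1,:] = [-0.1656  +0.0000  +0.2270  -0.0613  +0.1779  +0.2086]
  T[2,:] = [+0.3881  +0.1194  +0.0000  +0.3134  +0.1343  -0.3582]
  T[3,:] = [-0.2381  -0.0952  +0.1333  +0.0000  -0.3429  +0.3143]
  T[4,:] = [+0.0992  +0.1603  -0.0611  +0.2901  +0.0000  +0.2290]
  T[5,:] = [+0.0652  -0.1304  -0.7609  +0.4348  +0.2391  +0.0000]
moduli |λ_i(T)| = 0.8642, 0.4499, 0.3887, 0.3887, 0.2195, 0.0331.
spectral radius ρ = 0.8642; 0.8642 < 1 ⇒ converges.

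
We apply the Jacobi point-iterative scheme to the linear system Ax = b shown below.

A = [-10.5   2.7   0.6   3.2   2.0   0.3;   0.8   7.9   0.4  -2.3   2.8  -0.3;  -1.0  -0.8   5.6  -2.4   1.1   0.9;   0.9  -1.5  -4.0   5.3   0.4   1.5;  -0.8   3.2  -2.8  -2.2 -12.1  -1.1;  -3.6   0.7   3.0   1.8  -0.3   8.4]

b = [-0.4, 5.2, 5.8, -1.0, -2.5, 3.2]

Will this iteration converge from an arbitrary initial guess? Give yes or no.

yes

Write A = D+L+U with D = diag(-10.5, 7.9, 5.6, 5.3, -12.1, 8.4).
Jacobi: T = -D⁻¹(L+U), T[4,3] = -(-2.2)/(-12.1) = -0.1818; T[4,4] = 0.
  T[0,:] = [+0.0000, +0.2571, +0.0571, +0.3048, +0.1905, +0.0286]
  T[1,:] = [-0.1013, +0.0000, -0.0506, +0.2911, -0.3544, +0.0380]
  T[2,:] = [+0.1786, +0.1429, +0.0000, +0.4286, -0.1964, -0.1607]
  T[3,:] = [-0.1698, +0.2830, +0.7547, +0.0000, -0.0755, -0.2830]
  T[4,:] = [-0.0661, +0.2645, -0.2314, -0.1818, +0.0000, -0.0909]
  T[5,:] = [+0.4286, -0.0833, -0.3571, -0.2143, +0.0357, +0.0000]
|λ(T)| sorted: 0.8208, 0.4933, 0.4933, 0.3940, 0.3940, 0.1199.
spectral radius ρ = 0.8208; 0.8208 < 1: convergent.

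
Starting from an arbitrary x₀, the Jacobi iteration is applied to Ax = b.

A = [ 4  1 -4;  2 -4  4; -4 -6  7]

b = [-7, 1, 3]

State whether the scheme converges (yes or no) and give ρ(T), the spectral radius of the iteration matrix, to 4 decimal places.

no, ρ = 1.2386

Diagonal D = diag(4, -4, 7); L, U strict lower/upper.
Jacobi T = -D⁻¹(L+U): T[2,1] = -(-6)/(7) = +0.8571; T[2,2] = 0.
  T[0,:] = [+0.0000  -0.2500  +1.0000]
  T[1,:] = [+0.5000  +0.0000  +1.0000]
  T[2,:] = [+0.5714  +0.8571  +0.0000]
|eigenvalues of T|: 1.2386, 1.0103, 0.2283.
spectral radius ρ = 1.2386; 1.2386 > 1: divergent.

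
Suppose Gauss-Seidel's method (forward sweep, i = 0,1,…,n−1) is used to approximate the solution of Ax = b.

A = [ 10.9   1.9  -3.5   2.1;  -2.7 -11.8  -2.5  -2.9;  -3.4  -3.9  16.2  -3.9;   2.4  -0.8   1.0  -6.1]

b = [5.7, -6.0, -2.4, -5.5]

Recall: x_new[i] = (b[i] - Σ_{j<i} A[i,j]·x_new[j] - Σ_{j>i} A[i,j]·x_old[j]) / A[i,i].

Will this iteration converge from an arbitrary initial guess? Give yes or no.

yes

A = D + L + U where D = diag(10.9, -11.8, 16.2, -6.1).
T_GS = -(D+L)⁻¹U: row 0 first, T[0,1] = -(1.9)/(10.9) = -0.1743; later rows by forward substitution.
  T[0,:] = [+0.0000  -0.1743  +0.3211  -0.1927]
  T[1,:] = [+0.0000  +0.0399  -0.2853  -0.2017]
  T[2,:] = [+0.0000  -0.0270  -0.0013  +0.1518]
  T[3,:] = [+0.0000  -0.0782  +0.1635  -0.0245]
|eigenvalues of T|: 0.2579, 0.1578, 0.0860, 0.0000.
ρ(T) = max|λ| = 0.2579; 0.2579 < 1: convergent.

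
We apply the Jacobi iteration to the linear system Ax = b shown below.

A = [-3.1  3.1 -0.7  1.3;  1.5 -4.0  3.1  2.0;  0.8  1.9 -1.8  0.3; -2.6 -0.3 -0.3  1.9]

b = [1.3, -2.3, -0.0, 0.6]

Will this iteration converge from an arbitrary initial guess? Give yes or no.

no

Split A = D + L + U, D = diag(-3.1, -4, -1.8, 1.9).
Jacobi: T = -D⁻¹(L+U), T[1,3] = -(2)/(-4) = +0.5000; T[1,1] = 0.
  T[0,:] = [+0.0000  +1.0000  -0.2258  +0.4194]
  T[1,:] = [+0.3750  +0.0000  +0.7750  +0.5000]
  T[2,:] = [+0.4444  +1.0556  +0.0000  +0.1667]
  T[3,:] = [+1.3684  +0.1579  +0.1579  +0.0000]
|roots of det(T-λI)|: 1.5160, 0.9879, 0.9879, 0.2540.
ρ = 1.5160; 1.5160 > 1 ⇒ diverges.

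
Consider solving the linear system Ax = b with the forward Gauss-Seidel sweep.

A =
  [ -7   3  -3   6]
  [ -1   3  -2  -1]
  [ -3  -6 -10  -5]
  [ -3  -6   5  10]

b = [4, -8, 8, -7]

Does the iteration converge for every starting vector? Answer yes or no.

yes

Split A = D + L + U, D = diag(-7, 3, -10, 10).
GS T = -(D+L)⁻¹U: row 0 first, T[0,3] = -(6)/(-7) = +0.8571; later rows by forward substitution.
  T[0,:] = [+0.0000 +0.4286 -0.4286 +0.8571]
  T[1,:] = [+0.0000 +0.1429 +0.5238 +0.6190]
  T[2,:] = [+0.0000 -0.2143 -0.1857 -1.1286]
  T[3,:] = [+0.0000 +0.3214 +0.2786 +1.1929]
moduli |λ_i(T)| = 0.9426, 0.3408, 0.1334, 0.0000.
ρ(T) = max|λ| = 0.9426; 0.9426 < 1: convergent.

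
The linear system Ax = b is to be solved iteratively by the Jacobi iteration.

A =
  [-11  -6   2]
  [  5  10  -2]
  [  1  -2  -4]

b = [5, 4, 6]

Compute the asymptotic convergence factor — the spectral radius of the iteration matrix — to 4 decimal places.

0.5042

Diagonal D = diag(-11, 10, -4); L, U strict lower/upper.
Jacobi T = -D⁻¹(L+U): T[2,0] = -(1)/(-4) = +0.2500; T[2,2] = 0.
  T[0,:] = [+0.0000, -0.5455, +0.1818]
  T[1,:] = [-0.5000, +0.0000, +0.2000]
  T[2,:] = [+0.2500, -0.5000, +0.0000]
moduli |λ_i(T)| = 0.5042, 0.4179, 0.0863.
ρ = 0.5042; 0.5042 < 1: convergent.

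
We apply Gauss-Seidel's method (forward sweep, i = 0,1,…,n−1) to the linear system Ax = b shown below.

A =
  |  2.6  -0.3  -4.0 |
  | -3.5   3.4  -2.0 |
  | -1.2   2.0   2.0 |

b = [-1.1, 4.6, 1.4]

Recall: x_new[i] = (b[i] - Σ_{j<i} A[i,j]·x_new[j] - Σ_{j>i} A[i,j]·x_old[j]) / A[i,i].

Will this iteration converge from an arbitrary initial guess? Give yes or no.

A = D + L + U where D = diag(2.6, 3.4, 2).
Gauss-Seidel: T = -(D+L)⁻¹U, row 0 first, T[0,1] = -(-0.3)/(2.6) = +0.1154; later rows by forward substitution.
  T[0,:] = [+0.0000 +0.1154 +1.5385]
  T[1,:] = [+0.0000 +0.1188 +2.1719]
  T[2,:] = [+0.0000 -0.0495 -1.2489]
|eigenvalues of T|: 1.1650, 0.0350, 0.0000.
ρ(T) = max|λ| = 1.1650; 1.1650 > 1: divergent.

no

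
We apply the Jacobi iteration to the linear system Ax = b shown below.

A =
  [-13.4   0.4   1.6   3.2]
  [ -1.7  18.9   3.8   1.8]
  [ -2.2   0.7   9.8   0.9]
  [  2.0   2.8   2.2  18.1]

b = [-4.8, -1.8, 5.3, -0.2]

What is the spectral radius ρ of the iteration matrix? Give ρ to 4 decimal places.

0.3239

A = D + L + U where D = diag(-13.4, 18.9, 9.8, 18.1).
Jacobi T = -D⁻¹(L+U): T[0,1] = -(0.4)/(-13.4) = +0.0299; T[0,0] = 0.
  T[0,:] = [+0.0000 +0.0299 +0.1194 +0.2388]
  T[1,:] = [+0.0899 +0.0000 -0.2011 -0.0952]
  T[2,:] = [+0.2245 -0.0714 +0.0000 -0.0918]
  T[3,:] = [-0.1105 -0.1547 -0.1215 +0.0000]
moduli |λ_i(T)| = 0.3239, 0.1880, 0.1880, 0.1649.
ρ = 0.3239; 0.3239 < 1, so it converges for any x₀.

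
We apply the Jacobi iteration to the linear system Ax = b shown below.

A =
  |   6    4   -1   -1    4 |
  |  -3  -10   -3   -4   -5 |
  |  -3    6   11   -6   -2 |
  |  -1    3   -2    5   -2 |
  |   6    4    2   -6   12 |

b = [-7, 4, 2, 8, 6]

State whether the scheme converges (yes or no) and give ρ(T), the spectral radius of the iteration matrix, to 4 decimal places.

A = D + L + U where D = diag(6, -10, 11, 5, 12).
Jacobi: T = -D⁻¹(L+U), T[1,0] = -(-3)/(-10) = -0.3000; T[1,1] = 0.
  T[0,:] = [+0.0000, -0.6667, +0.1667, +0.1667, -0.6667]
  T[1,:] = [-0.3000, +0.0000, -0.3000, -0.4000, -0.5000]
  T[2,:] = [+0.2727, -0.5455, +0.0000, +0.5455, +0.1818]
  T[3,:] = [+0.2000, -0.6000, +0.4000, +0.0000, +0.4000]
  T[4,:] = [-0.5000, -0.3333, -0.1667, +0.5000, +0.0000]
|eigenvalues of T|: 1.1788, 0.9882, 0.6299, 0.5533, 0.2672.
ρ(T) = max|λ| = 1.1788; 1.1788 > 1 ⇒ diverges.

no, ρ = 1.1788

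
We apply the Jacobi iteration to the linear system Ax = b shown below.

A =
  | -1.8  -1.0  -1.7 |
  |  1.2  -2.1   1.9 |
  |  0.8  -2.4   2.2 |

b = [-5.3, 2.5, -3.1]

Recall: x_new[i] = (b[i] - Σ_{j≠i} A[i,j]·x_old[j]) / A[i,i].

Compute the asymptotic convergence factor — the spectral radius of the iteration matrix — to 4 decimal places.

1.1666

Diagonal D = diag(-1.8, -2.1, 2.2); L, U strict lower/upper.
Jacobi: T = -D⁻¹(L+U), T[0,2] = -(-1.7)/(-1.8) = -0.9444; T[0,0] = 0.
  T[0,:] = [+0.0000 -0.5556 -0.9444]
  T[1,:] = [+0.5714 +0.0000 +0.9048]
  T[2,:] = [-0.3636 +1.0909 +0.0000]
moduli |λ_i(T)| = 1.1666, 0.5899, 0.5899.
spectral radius ρ = 1.1666; 1.1666 > 1: divergent.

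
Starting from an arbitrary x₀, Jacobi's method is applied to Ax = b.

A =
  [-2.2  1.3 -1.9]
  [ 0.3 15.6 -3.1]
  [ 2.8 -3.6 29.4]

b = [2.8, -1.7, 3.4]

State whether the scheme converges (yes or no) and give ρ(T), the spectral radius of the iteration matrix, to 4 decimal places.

yes, ρ = 0.3485

Write A = D+L+U with D = diag(-2.2, 15.6, 29.4).
Jacobi: T = -D⁻¹(L+U), T[1,2] = -(-3.1)/(15.6) = +0.1987; T[1,1] = 0.
  T[0,:] = [+0.0000 +0.5909 -0.8636]
  T[1,:] = [-0.0192 +0.0000 +0.1987]
  T[2,:] = [-0.0952 +0.1224 +0.0000]
|roots of det(T-λI)|: 0.3485, 0.2384, 0.1101.
ρ = 0.3485; 0.3485 < 1, so it converges for any x₀.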